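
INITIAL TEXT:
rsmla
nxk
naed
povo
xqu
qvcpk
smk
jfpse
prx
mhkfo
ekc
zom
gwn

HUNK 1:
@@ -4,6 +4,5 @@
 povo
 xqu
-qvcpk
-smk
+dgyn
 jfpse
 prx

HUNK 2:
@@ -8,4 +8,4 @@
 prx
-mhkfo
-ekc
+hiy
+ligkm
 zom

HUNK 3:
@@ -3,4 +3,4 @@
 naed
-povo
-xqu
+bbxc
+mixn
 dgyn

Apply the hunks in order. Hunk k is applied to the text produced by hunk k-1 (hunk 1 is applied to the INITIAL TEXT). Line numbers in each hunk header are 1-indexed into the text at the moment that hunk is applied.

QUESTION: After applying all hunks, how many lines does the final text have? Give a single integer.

Answer: 12

Derivation:
Hunk 1: at line 4 remove [qvcpk,smk] add [dgyn] -> 12 lines: rsmla nxk naed povo xqu dgyn jfpse prx mhkfo ekc zom gwn
Hunk 2: at line 8 remove [mhkfo,ekc] add [hiy,ligkm] -> 12 lines: rsmla nxk naed povo xqu dgyn jfpse prx hiy ligkm zom gwn
Hunk 3: at line 3 remove [povo,xqu] add [bbxc,mixn] -> 12 lines: rsmla nxk naed bbxc mixn dgyn jfpse prx hiy ligkm zom gwn
Final line count: 12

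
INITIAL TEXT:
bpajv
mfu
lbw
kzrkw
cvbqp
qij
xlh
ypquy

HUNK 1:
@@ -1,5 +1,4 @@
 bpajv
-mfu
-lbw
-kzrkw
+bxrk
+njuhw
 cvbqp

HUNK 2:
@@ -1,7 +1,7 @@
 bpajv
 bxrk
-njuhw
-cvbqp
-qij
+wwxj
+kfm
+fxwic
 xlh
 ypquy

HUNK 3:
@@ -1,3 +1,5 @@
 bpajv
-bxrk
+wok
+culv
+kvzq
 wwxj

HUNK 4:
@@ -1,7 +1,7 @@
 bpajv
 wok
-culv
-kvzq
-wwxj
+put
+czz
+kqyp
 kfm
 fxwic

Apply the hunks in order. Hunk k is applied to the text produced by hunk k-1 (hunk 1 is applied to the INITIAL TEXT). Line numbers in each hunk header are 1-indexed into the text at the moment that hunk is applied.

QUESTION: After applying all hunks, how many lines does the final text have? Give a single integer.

Hunk 1: at line 1 remove [mfu,lbw,kzrkw] add [bxrk,njuhw] -> 7 lines: bpajv bxrk njuhw cvbqp qij xlh ypquy
Hunk 2: at line 1 remove [njuhw,cvbqp,qij] add [wwxj,kfm,fxwic] -> 7 lines: bpajv bxrk wwxj kfm fxwic xlh ypquy
Hunk 3: at line 1 remove [bxrk] add [wok,culv,kvzq] -> 9 lines: bpajv wok culv kvzq wwxj kfm fxwic xlh ypquy
Hunk 4: at line 1 remove [culv,kvzq,wwxj] add [put,czz,kqyp] -> 9 lines: bpajv wok put czz kqyp kfm fxwic xlh ypquy
Final line count: 9

Answer: 9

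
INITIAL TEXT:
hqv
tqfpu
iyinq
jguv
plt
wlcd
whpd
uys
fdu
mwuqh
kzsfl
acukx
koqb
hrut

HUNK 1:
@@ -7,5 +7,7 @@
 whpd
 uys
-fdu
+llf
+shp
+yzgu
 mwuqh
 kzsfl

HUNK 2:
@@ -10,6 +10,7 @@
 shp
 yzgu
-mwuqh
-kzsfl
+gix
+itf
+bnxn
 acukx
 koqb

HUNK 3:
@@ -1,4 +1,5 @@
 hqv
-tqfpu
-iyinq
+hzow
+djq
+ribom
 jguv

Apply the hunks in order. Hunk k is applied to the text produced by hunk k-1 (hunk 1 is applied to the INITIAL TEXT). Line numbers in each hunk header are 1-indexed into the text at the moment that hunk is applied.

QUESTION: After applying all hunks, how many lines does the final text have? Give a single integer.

Hunk 1: at line 7 remove [fdu] add [llf,shp,yzgu] -> 16 lines: hqv tqfpu iyinq jguv plt wlcd whpd uys llf shp yzgu mwuqh kzsfl acukx koqb hrut
Hunk 2: at line 10 remove [mwuqh,kzsfl] add [gix,itf,bnxn] -> 17 lines: hqv tqfpu iyinq jguv plt wlcd whpd uys llf shp yzgu gix itf bnxn acukx koqb hrut
Hunk 3: at line 1 remove [tqfpu,iyinq] add [hzow,djq,ribom] -> 18 lines: hqv hzow djq ribom jguv plt wlcd whpd uys llf shp yzgu gix itf bnxn acukx koqb hrut
Final line count: 18

Answer: 18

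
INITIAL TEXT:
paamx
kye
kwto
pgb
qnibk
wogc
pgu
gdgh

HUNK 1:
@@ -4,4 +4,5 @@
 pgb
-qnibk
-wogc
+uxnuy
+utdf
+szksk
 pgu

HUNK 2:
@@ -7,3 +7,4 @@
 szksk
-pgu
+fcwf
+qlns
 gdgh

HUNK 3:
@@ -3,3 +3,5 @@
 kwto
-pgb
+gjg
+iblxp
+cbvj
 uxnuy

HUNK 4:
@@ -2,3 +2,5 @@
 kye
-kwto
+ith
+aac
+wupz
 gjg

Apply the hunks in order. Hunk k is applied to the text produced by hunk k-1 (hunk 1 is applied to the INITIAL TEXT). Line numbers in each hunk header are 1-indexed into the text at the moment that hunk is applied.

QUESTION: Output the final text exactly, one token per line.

Hunk 1: at line 4 remove [qnibk,wogc] add [uxnuy,utdf,szksk] -> 9 lines: paamx kye kwto pgb uxnuy utdf szksk pgu gdgh
Hunk 2: at line 7 remove [pgu] add [fcwf,qlns] -> 10 lines: paamx kye kwto pgb uxnuy utdf szksk fcwf qlns gdgh
Hunk 3: at line 3 remove [pgb] add [gjg,iblxp,cbvj] -> 12 lines: paamx kye kwto gjg iblxp cbvj uxnuy utdf szksk fcwf qlns gdgh
Hunk 4: at line 2 remove [kwto] add [ith,aac,wupz] -> 14 lines: paamx kye ith aac wupz gjg iblxp cbvj uxnuy utdf szksk fcwf qlns gdgh

Answer: paamx
kye
ith
aac
wupz
gjg
iblxp
cbvj
uxnuy
utdf
szksk
fcwf
qlns
gdgh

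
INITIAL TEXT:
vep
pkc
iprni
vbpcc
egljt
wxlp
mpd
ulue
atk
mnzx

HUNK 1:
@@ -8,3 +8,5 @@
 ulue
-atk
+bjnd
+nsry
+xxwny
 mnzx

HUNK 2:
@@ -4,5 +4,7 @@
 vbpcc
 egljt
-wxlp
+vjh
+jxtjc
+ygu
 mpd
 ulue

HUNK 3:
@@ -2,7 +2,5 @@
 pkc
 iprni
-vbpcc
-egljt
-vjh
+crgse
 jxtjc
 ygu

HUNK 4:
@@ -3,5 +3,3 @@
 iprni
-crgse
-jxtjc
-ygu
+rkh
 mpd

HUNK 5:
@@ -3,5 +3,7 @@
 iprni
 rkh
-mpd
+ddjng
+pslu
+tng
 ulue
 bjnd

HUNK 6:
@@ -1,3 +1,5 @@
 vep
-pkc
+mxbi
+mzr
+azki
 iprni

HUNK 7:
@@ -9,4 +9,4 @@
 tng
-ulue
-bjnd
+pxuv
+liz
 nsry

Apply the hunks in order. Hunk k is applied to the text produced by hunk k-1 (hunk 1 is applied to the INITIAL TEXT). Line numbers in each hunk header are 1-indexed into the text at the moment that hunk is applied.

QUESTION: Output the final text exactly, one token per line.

Hunk 1: at line 8 remove [atk] add [bjnd,nsry,xxwny] -> 12 lines: vep pkc iprni vbpcc egljt wxlp mpd ulue bjnd nsry xxwny mnzx
Hunk 2: at line 4 remove [wxlp] add [vjh,jxtjc,ygu] -> 14 lines: vep pkc iprni vbpcc egljt vjh jxtjc ygu mpd ulue bjnd nsry xxwny mnzx
Hunk 3: at line 2 remove [vbpcc,egljt,vjh] add [crgse] -> 12 lines: vep pkc iprni crgse jxtjc ygu mpd ulue bjnd nsry xxwny mnzx
Hunk 4: at line 3 remove [crgse,jxtjc,ygu] add [rkh] -> 10 lines: vep pkc iprni rkh mpd ulue bjnd nsry xxwny mnzx
Hunk 5: at line 3 remove [mpd] add [ddjng,pslu,tng] -> 12 lines: vep pkc iprni rkh ddjng pslu tng ulue bjnd nsry xxwny mnzx
Hunk 6: at line 1 remove [pkc] add [mxbi,mzr,azki] -> 14 lines: vep mxbi mzr azki iprni rkh ddjng pslu tng ulue bjnd nsry xxwny mnzx
Hunk 7: at line 9 remove [ulue,bjnd] add [pxuv,liz] -> 14 lines: vep mxbi mzr azki iprni rkh ddjng pslu tng pxuv liz nsry xxwny mnzx

Answer: vep
mxbi
mzr
azki
iprni
rkh
ddjng
pslu
tng
pxuv
liz
nsry
xxwny
mnzx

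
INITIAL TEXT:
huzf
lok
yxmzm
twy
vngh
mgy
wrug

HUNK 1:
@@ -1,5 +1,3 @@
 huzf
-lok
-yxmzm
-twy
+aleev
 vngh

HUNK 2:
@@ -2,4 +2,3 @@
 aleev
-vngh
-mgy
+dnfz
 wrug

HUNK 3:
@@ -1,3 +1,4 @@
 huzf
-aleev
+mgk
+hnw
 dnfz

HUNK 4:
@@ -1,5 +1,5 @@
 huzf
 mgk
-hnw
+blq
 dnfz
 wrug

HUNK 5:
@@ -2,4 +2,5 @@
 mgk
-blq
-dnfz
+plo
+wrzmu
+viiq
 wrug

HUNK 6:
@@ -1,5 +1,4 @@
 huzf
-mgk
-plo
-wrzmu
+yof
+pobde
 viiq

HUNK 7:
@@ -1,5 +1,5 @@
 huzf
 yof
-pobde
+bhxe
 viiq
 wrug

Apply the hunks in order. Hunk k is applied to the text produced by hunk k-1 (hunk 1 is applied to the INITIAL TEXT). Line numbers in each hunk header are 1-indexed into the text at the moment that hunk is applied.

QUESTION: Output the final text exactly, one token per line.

Answer: huzf
yof
bhxe
viiq
wrug

Derivation:
Hunk 1: at line 1 remove [lok,yxmzm,twy] add [aleev] -> 5 lines: huzf aleev vngh mgy wrug
Hunk 2: at line 2 remove [vngh,mgy] add [dnfz] -> 4 lines: huzf aleev dnfz wrug
Hunk 3: at line 1 remove [aleev] add [mgk,hnw] -> 5 lines: huzf mgk hnw dnfz wrug
Hunk 4: at line 1 remove [hnw] add [blq] -> 5 lines: huzf mgk blq dnfz wrug
Hunk 5: at line 2 remove [blq,dnfz] add [plo,wrzmu,viiq] -> 6 lines: huzf mgk plo wrzmu viiq wrug
Hunk 6: at line 1 remove [mgk,plo,wrzmu] add [yof,pobde] -> 5 lines: huzf yof pobde viiq wrug
Hunk 7: at line 1 remove [pobde] add [bhxe] -> 5 lines: huzf yof bhxe viiq wrug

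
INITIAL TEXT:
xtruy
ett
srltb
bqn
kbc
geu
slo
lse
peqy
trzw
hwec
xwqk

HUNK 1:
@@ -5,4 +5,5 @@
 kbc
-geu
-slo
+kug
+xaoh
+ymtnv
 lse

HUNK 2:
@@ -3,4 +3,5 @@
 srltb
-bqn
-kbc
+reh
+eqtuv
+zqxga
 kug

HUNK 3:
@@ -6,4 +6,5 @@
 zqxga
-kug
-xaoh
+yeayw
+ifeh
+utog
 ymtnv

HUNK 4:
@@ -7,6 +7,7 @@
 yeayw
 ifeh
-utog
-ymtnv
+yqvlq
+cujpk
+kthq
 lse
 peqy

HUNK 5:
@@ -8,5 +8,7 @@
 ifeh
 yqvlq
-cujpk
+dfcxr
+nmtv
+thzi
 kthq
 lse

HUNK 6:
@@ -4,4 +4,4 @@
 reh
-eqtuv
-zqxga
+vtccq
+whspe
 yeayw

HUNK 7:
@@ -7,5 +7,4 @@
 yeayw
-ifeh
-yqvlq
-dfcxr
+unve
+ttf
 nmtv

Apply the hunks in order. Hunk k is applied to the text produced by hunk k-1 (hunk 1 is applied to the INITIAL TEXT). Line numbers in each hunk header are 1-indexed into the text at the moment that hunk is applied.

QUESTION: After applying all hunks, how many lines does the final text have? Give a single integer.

Answer: 17

Derivation:
Hunk 1: at line 5 remove [geu,slo] add [kug,xaoh,ymtnv] -> 13 lines: xtruy ett srltb bqn kbc kug xaoh ymtnv lse peqy trzw hwec xwqk
Hunk 2: at line 3 remove [bqn,kbc] add [reh,eqtuv,zqxga] -> 14 lines: xtruy ett srltb reh eqtuv zqxga kug xaoh ymtnv lse peqy trzw hwec xwqk
Hunk 3: at line 6 remove [kug,xaoh] add [yeayw,ifeh,utog] -> 15 lines: xtruy ett srltb reh eqtuv zqxga yeayw ifeh utog ymtnv lse peqy trzw hwec xwqk
Hunk 4: at line 7 remove [utog,ymtnv] add [yqvlq,cujpk,kthq] -> 16 lines: xtruy ett srltb reh eqtuv zqxga yeayw ifeh yqvlq cujpk kthq lse peqy trzw hwec xwqk
Hunk 5: at line 8 remove [cujpk] add [dfcxr,nmtv,thzi] -> 18 lines: xtruy ett srltb reh eqtuv zqxga yeayw ifeh yqvlq dfcxr nmtv thzi kthq lse peqy trzw hwec xwqk
Hunk 6: at line 4 remove [eqtuv,zqxga] add [vtccq,whspe] -> 18 lines: xtruy ett srltb reh vtccq whspe yeayw ifeh yqvlq dfcxr nmtv thzi kthq lse peqy trzw hwec xwqk
Hunk 7: at line 7 remove [ifeh,yqvlq,dfcxr] add [unve,ttf] -> 17 lines: xtruy ett srltb reh vtccq whspe yeayw unve ttf nmtv thzi kthq lse peqy trzw hwec xwqk
Final line count: 17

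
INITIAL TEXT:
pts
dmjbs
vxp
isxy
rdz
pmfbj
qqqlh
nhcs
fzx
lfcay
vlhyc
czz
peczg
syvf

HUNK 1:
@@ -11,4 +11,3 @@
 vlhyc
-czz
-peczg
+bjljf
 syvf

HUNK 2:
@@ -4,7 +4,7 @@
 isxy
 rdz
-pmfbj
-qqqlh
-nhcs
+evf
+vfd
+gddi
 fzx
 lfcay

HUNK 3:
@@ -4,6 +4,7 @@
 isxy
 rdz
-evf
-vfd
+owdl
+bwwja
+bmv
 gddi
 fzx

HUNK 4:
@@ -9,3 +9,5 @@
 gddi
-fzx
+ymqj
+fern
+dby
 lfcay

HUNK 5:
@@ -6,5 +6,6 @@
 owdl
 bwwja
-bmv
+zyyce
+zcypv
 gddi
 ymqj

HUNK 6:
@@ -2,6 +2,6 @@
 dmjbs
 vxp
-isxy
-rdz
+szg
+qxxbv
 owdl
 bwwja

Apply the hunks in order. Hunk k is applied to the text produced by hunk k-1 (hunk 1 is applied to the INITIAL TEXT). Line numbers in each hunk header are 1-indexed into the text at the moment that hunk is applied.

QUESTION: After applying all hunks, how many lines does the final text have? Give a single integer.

Answer: 17

Derivation:
Hunk 1: at line 11 remove [czz,peczg] add [bjljf] -> 13 lines: pts dmjbs vxp isxy rdz pmfbj qqqlh nhcs fzx lfcay vlhyc bjljf syvf
Hunk 2: at line 4 remove [pmfbj,qqqlh,nhcs] add [evf,vfd,gddi] -> 13 lines: pts dmjbs vxp isxy rdz evf vfd gddi fzx lfcay vlhyc bjljf syvf
Hunk 3: at line 4 remove [evf,vfd] add [owdl,bwwja,bmv] -> 14 lines: pts dmjbs vxp isxy rdz owdl bwwja bmv gddi fzx lfcay vlhyc bjljf syvf
Hunk 4: at line 9 remove [fzx] add [ymqj,fern,dby] -> 16 lines: pts dmjbs vxp isxy rdz owdl bwwja bmv gddi ymqj fern dby lfcay vlhyc bjljf syvf
Hunk 5: at line 6 remove [bmv] add [zyyce,zcypv] -> 17 lines: pts dmjbs vxp isxy rdz owdl bwwja zyyce zcypv gddi ymqj fern dby lfcay vlhyc bjljf syvf
Hunk 6: at line 2 remove [isxy,rdz] add [szg,qxxbv] -> 17 lines: pts dmjbs vxp szg qxxbv owdl bwwja zyyce zcypv gddi ymqj fern dby lfcay vlhyc bjljf syvf
Final line count: 17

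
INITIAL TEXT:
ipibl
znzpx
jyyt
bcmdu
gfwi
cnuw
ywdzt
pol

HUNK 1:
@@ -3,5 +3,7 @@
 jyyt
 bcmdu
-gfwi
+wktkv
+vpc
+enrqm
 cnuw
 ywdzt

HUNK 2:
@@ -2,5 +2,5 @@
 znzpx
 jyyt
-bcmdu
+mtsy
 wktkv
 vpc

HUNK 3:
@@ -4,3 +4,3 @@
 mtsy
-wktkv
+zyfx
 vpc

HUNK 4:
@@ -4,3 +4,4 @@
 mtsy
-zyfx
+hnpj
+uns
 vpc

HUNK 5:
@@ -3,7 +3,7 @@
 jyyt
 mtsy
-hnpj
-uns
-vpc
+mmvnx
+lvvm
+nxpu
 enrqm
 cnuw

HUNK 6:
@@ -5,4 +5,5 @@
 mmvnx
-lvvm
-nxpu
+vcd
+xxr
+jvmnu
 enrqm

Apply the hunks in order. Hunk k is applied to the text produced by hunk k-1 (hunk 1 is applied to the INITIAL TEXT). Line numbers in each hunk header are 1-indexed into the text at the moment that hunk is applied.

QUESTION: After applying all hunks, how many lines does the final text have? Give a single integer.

Answer: 12

Derivation:
Hunk 1: at line 3 remove [gfwi] add [wktkv,vpc,enrqm] -> 10 lines: ipibl znzpx jyyt bcmdu wktkv vpc enrqm cnuw ywdzt pol
Hunk 2: at line 2 remove [bcmdu] add [mtsy] -> 10 lines: ipibl znzpx jyyt mtsy wktkv vpc enrqm cnuw ywdzt pol
Hunk 3: at line 4 remove [wktkv] add [zyfx] -> 10 lines: ipibl znzpx jyyt mtsy zyfx vpc enrqm cnuw ywdzt pol
Hunk 4: at line 4 remove [zyfx] add [hnpj,uns] -> 11 lines: ipibl znzpx jyyt mtsy hnpj uns vpc enrqm cnuw ywdzt pol
Hunk 5: at line 3 remove [hnpj,uns,vpc] add [mmvnx,lvvm,nxpu] -> 11 lines: ipibl znzpx jyyt mtsy mmvnx lvvm nxpu enrqm cnuw ywdzt pol
Hunk 6: at line 5 remove [lvvm,nxpu] add [vcd,xxr,jvmnu] -> 12 lines: ipibl znzpx jyyt mtsy mmvnx vcd xxr jvmnu enrqm cnuw ywdzt pol
Final line count: 12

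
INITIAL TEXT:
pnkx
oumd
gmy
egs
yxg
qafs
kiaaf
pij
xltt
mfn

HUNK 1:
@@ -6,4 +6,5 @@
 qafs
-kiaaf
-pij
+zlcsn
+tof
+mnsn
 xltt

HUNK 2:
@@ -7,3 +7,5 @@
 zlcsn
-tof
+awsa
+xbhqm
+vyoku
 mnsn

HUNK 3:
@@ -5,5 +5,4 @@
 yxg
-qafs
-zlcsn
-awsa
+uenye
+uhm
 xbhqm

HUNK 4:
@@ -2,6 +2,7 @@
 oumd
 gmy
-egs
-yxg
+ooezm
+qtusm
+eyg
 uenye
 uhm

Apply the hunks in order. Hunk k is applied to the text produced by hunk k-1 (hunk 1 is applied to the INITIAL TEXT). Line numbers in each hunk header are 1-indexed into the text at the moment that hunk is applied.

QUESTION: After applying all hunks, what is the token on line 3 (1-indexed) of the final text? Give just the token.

Hunk 1: at line 6 remove [kiaaf,pij] add [zlcsn,tof,mnsn] -> 11 lines: pnkx oumd gmy egs yxg qafs zlcsn tof mnsn xltt mfn
Hunk 2: at line 7 remove [tof] add [awsa,xbhqm,vyoku] -> 13 lines: pnkx oumd gmy egs yxg qafs zlcsn awsa xbhqm vyoku mnsn xltt mfn
Hunk 3: at line 5 remove [qafs,zlcsn,awsa] add [uenye,uhm] -> 12 lines: pnkx oumd gmy egs yxg uenye uhm xbhqm vyoku mnsn xltt mfn
Hunk 4: at line 2 remove [egs,yxg] add [ooezm,qtusm,eyg] -> 13 lines: pnkx oumd gmy ooezm qtusm eyg uenye uhm xbhqm vyoku mnsn xltt mfn
Final line 3: gmy

Answer: gmy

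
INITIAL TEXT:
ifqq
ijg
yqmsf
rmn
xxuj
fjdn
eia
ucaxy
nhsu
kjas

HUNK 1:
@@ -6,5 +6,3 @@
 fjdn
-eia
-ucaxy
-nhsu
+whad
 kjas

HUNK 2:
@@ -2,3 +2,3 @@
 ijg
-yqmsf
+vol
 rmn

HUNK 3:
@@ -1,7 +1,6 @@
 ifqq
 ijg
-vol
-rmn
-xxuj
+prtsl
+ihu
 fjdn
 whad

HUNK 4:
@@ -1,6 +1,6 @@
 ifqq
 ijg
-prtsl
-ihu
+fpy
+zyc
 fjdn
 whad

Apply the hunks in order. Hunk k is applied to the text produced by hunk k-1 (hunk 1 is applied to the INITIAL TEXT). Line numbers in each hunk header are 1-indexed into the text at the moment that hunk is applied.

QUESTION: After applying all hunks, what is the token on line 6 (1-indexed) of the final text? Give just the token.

Answer: whad

Derivation:
Hunk 1: at line 6 remove [eia,ucaxy,nhsu] add [whad] -> 8 lines: ifqq ijg yqmsf rmn xxuj fjdn whad kjas
Hunk 2: at line 2 remove [yqmsf] add [vol] -> 8 lines: ifqq ijg vol rmn xxuj fjdn whad kjas
Hunk 3: at line 1 remove [vol,rmn,xxuj] add [prtsl,ihu] -> 7 lines: ifqq ijg prtsl ihu fjdn whad kjas
Hunk 4: at line 1 remove [prtsl,ihu] add [fpy,zyc] -> 7 lines: ifqq ijg fpy zyc fjdn whad kjas
Final line 6: whad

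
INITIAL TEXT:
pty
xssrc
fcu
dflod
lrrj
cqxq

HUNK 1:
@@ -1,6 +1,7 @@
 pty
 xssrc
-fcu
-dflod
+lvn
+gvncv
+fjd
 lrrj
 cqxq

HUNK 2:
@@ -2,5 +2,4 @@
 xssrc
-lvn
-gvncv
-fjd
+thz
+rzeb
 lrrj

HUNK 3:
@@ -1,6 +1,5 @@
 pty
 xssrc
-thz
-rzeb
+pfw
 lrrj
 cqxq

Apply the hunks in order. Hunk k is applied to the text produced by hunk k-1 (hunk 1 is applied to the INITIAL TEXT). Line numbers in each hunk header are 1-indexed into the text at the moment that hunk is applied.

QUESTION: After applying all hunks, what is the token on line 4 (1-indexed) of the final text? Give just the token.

Hunk 1: at line 1 remove [fcu,dflod] add [lvn,gvncv,fjd] -> 7 lines: pty xssrc lvn gvncv fjd lrrj cqxq
Hunk 2: at line 2 remove [lvn,gvncv,fjd] add [thz,rzeb] -> 6 lines: pty xssrc thz rzeb lrrj cqxq
Hunk 3: at line 1 remove [thz,rzeb] add [pfw] -> 5 lines: pty xssrc pfw lrrj cqxq
Final line 4: lrrj

Answer: lrrj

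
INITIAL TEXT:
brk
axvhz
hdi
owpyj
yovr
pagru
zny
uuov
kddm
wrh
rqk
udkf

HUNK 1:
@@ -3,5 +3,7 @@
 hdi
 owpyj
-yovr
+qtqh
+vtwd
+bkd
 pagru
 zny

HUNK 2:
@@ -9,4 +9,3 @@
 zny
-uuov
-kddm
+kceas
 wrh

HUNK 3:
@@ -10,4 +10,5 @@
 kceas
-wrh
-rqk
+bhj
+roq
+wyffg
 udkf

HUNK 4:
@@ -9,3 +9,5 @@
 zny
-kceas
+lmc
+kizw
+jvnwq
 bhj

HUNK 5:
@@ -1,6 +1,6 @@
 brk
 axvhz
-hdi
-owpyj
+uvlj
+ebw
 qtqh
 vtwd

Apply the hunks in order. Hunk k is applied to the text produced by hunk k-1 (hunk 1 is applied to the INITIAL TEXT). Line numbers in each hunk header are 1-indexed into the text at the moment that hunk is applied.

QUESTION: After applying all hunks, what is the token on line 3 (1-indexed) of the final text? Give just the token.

Answer: uvlj

Derivation:
Hunk 1: at line 3 remove [yovr] add [qtqh,vtwd,bkd] -> 14 lines: brk axvhz hdi owpyj qtqh vtwd bkd pagru zny uuov kddm wrh rqk udkf
Hunk 2: at line 9 remove [uuov,kddm] add [kceas] -> 13 lines: brk axvhz hdi owpyj qtqh vtwd bkd pagru zny kceas wrh rqk udkf
Hunk 3: at line 10 remove [wrh,rqk] add [bhj,roq,wyffg] -> 14 lines: brk axvhz hdi owpyj qtqh vtwd bkd pagru zny kceas bhj roq wyffg udkf
Hunk 4: at line 9 remove [kceas] add [lmc,kizw,jvnwq] -> 16 lines: brk axvhz hdi owpyj qtqh vtwd bkd pagru zny lmc kizw jvnwq bhj roq wyffg udkf
Hunk 5: at line 1 remove [hdi,owpyj] add [uvlj,ebw] -> 16 lines: brk axvhz uvlj ebw qtqh vtwd bkd pagru zny lmc kizw jvnwq bhj roq wyffg udkf
Final line 3: uvlj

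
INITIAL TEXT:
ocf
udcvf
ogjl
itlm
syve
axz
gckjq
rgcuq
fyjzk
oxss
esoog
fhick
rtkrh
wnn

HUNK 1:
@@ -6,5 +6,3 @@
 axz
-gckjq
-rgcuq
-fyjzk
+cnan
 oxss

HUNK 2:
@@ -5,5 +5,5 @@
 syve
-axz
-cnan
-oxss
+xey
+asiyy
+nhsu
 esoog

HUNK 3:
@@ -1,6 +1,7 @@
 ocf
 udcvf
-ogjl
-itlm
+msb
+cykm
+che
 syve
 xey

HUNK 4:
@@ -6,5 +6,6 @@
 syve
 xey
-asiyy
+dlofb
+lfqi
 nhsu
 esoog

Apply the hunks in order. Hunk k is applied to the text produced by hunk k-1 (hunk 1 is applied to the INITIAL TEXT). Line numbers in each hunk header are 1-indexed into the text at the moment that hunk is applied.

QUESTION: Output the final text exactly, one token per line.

Hunk 1: at line 6 remove [gckjq,rgcuq,fyjzk] add [cnan] -> 12 lines: ocf udcvf ogjl itlm syve axz cnan oxss esoog fhick rtkrh wnn
Hunk 2: at line 5 remove [axz,cnan,oxss] add [xey,asiyy,nhsu] -> 12 lines: ocf udcvf ogjl itlm syve xey asiyy nhsu esoog fhick rtkrh wnn
Hunk 3: at line 1 remove [ogjl,itlm] add [msb,cykm,che] -> 13 lines: ocf udcvf msb cykm che syve xey asiyy nhsu esoog fhick rtkrh wnn
Hunk 4: at line 6 remove [asiyy] add [dlofb,lfqi] -> 14 lines: ocf udcvf msb cykm che syve xey dlofb lfqi nhsu esoog fhick rtkrh wnn

Answer: ocf
udcvf
msb
cykm
che
syve
xey
dlofb
lfqi
nhsu
esoog
fhick
rtkrh
wnn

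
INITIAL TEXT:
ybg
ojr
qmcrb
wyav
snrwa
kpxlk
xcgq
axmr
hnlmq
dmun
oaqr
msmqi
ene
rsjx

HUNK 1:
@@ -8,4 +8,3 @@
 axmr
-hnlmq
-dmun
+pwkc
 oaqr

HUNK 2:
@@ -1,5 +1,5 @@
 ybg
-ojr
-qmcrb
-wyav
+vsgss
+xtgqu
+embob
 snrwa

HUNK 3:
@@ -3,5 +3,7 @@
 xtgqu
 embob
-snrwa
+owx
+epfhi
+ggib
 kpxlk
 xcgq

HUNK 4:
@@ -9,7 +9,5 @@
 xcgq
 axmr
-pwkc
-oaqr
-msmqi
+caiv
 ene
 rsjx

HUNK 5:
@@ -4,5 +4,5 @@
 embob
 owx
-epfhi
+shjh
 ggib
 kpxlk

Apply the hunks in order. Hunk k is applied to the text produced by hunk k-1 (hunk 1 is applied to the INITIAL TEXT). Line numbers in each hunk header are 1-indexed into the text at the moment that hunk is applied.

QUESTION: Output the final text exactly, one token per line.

Answer: ybg
vsgss
xtgqu
embob
owx
shjh
ggib
kpxlk
xcgq
axmr
caiv
ene
rsjx

Derivation:
Hunk 1: at line 8 remove [hnlmq,dmun] add [pwkc] -> 13 lines: ybg ojr qmcrb wyav snrwa kpxlk xcgq axmr pwkc oaqr msmqi ene rsjx
Hunk 2: at line 1 remove [ojr,qmcrb,wyav] add [vsgss,xtgqu,embob] -> 13 lines: ybg vsgss xtgqu embob snrwa kpxlk xcgq axmr pwkc oaqr msmqi ene rsjx
Hunk 3: at line 3 remove [snrwa] add [owx,epfhi,ggib] -> 15 lines: ybg vsgss xtgqu embob owx epfhi ggib kpxlk xcgq axmr pwkc oaqr msmqi ene rsjx
Hunk 4: at line 9 remove [pwkc,oaqr,msmqi] add [caiv] -> 13 lines: ybg vsgss xtgqu embob owx epfhi ggib kpxlk xcgq axmr caiv ene rsjx
Hunk 5: at line 4 remove [epfhi] add [shjh] -> 13 lines: ybg vsgss xtgqu embob owx shjh ggib kpxlk xcgq axmr caiv ene rsjx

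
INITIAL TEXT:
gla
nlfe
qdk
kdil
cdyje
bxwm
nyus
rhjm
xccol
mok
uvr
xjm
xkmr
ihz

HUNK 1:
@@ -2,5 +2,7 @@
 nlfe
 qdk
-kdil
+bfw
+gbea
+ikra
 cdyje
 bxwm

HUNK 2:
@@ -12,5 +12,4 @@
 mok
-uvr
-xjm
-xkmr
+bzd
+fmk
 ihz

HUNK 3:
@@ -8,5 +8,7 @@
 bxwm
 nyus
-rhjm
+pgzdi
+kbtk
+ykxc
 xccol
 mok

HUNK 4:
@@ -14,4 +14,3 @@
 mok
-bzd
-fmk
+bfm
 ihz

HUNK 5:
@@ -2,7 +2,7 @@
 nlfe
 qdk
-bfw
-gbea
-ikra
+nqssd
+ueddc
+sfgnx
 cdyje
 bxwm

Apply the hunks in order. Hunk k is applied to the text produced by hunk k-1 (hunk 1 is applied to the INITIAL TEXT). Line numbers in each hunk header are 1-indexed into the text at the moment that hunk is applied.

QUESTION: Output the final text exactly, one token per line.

Answer: gla
nlfe
qdk
nqssd
ueddc
sfgnx
cdyje
bxwm
nyus
pgzdi
kbtk
ykxc
xccol
mok
bfm
ihz

Derivation:
Hunk 1: at line 2 remove [kdil] add [bfw,gbea,ikra] -> 16 lines: gla nlfe qdk bfw gbea ikra cdyje bxwm nyus rhjm xccol mok uvr xjm xkmr ihz
Hunk 2: at line 12 remove [uvr,xjm,xkmr] add [bzd,fmk] -> 15 lines: gla nlfe qdk bfw gbea ikra cdyje bxwm nyus rhjm xccol mok bzd fmk ihz
Hunk 3: at line 8 remove [rhjm] add [pgzdi,kbtk,ykxc] -> 17 lines: gla nlfe qdk bfw gbea ikra cdyje bxwm nyus pgzdi kbtk ykxc xccol mok bzd fmk ihz
Hunk 4: at line 14 remove [bzd,fmk] add [bfm] -> 16 lines: gla nlfe qdk bfw gbea ikra cdyje bxwm nyus pgzdi kbtk ykxc xccol mok bfm ihz
Hunk 5: at line 2 remove [bfw,gbea,ikra] add [nqssd,ueddc,sfgnx] -> 16 lines: gla nlfe qdk nqssd ueddc sfgnx cdyje bxwm nyus pgzdi kbtk ykxc xccol mok bfm ihz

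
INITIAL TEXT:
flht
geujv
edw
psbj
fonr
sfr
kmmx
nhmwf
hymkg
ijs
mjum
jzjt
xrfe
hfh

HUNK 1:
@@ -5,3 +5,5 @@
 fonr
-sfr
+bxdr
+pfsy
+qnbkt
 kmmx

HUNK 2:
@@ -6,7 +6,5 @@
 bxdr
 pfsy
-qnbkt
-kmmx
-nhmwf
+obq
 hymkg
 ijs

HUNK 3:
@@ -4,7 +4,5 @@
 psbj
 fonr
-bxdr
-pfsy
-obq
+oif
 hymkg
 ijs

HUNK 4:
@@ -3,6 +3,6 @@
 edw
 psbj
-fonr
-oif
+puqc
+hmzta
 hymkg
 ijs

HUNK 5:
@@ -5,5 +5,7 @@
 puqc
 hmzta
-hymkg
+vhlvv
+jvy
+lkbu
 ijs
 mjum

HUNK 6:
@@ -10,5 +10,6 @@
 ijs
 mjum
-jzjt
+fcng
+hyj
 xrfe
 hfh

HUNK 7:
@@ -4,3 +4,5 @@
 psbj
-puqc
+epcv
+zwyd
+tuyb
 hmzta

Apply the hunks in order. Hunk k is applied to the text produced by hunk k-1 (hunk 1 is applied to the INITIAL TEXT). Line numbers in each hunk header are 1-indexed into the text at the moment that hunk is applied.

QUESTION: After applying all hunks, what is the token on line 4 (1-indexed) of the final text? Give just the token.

Hunk 1: at line 5 remove [sfr] add [bxdr,pfsy,qnbkt] -> 16 lines: flht geujv edw psbj fonr bxdr pfsy qnbkt kmmx nhmwf hymkg ijs mjum jzjt xrfe hfh
Hunk 2: at line 6 remove [qnbkt,kmmx,nhmwf] add [obq] -> 14 lines: flht geujv edw psbj fonr bxdr pfsy obq hymkg ijs mjum jzjt xrfe hfh
Hunk 3: at line 4 remove [bxdr,pfsy,obq] add [oif] -> 12 lines: flht geujv edw psbj fonr oif hymkg ijs mjum jzjt xrfe hfh
Hunk 4: at line 3 remove [fonr,oif] add [puqc,hmzta] -> 12 lines: flht geujv edw psbj puqc hmzta hymkg ijs mjum jzjt xrfe hfh
Hunk 5: at line 5 remove [hymkg] add [vhlvv,jvy,lkbu] -> 14 lines: flht geujv edw psbj puqc hmzta vhlvv jvy lkbu ijs mjum jzjt xrfe hfh
Hunk 6: at line 10 remove [jzjt] add [fcng,hyj] -> 15 lines: flht geujv edw psbj puqc hmzta vhlvv jvy lkbu ijs mjum fcng hyj xrfe hfh
Hunk 7: at line 4 remove [puqc] add [epcv,zwyd,tuyb] -> 17 lines: flht geujv edw psbj epcv zwyd tuyb hmzta vhlvv jvy lkbu ijs mjum fcng hyj xrfe hfh
Final line 4: psbj

Answer: psbj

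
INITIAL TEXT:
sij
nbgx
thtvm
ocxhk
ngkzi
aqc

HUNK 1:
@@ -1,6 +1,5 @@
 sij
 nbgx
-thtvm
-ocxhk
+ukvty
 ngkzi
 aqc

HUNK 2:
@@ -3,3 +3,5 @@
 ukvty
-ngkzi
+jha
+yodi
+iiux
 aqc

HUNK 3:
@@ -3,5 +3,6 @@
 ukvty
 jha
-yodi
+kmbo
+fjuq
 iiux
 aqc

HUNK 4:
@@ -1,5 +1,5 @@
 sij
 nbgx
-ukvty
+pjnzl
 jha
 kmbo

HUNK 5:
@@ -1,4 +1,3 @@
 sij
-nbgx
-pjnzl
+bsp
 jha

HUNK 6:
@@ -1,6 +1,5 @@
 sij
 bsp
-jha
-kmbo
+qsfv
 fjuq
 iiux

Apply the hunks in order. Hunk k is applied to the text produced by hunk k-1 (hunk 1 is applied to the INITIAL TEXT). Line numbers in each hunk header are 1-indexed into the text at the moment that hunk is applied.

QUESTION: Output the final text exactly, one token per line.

Hunk 1: at line 1 remove [thtvm,ocxhk] add [ukvty] -> 5 lines: sij nbgx ukvty ngkzi aqc
Hunk 2: at line 3 remove [ngkzi] add [jha,yodi,iiux] -> 7 lines: sij nbgx ukvty jha yodi iiux aqc
Hunk 3: at line 3 remove [yodi] add [kmbo,fjuq] -> 8 lines: sij nbgx ukvty jha kmbo fjuq iiux aqc
Hunk 4: at line 1 remove [ukvty] add [pjnzl] -> 8 lines: sij nbgx pjnzl jha kmbo fjuq iiux aqc
Hunk 5: at line 1 remove [nbgx,pjnzl] add [bsp] -> 7 lines: sij bsp jha kmbo fjuq iiux aqc
Hunk 6: at line 1 remove [jha,kmbo] add [qsfv] -> 6 lines: sij bsp qsfv fjuq iiux aqc

Answer: sij
bsp
qsfv
fjuq
iiux
aqc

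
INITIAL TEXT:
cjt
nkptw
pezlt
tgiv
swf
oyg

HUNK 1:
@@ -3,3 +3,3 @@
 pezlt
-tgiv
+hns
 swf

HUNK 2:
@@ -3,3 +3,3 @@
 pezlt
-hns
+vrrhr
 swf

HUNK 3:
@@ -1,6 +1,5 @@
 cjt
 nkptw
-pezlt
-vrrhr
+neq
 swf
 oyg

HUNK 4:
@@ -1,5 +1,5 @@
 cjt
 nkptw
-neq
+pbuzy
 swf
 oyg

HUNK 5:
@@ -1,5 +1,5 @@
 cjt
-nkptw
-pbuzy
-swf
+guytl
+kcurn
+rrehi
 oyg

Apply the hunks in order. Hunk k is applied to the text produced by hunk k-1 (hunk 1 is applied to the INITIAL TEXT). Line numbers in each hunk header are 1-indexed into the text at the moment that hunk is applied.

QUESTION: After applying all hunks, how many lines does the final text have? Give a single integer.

Hunk 1: at line 3 remove [tgiv] add [hns] -> 6 lines: cjt nkptw pezlt hns swf oyg
Hunk 2: at line 3 remove [hns] add [vrrhr] -> 6 lines: cjt nkptw pezlt vrrhr swf oyg
Hunk 3: at line 1 remove [pezlt,vrrhr] add [neq] -> 5 lines: cjt nkptw neq swf oyg
Hunk 4: at line 1 remove [neq] add [pbuzy] -> 5 lines: cjt nkptw pbuzy swf oyg
Hunk 5: at line 1 remove [nkptw,pbuzy,swf] add [guytl,kcurn,rrehi] -> 5 lines: cjt guytl kcurn rrehi oyg
Final line count: 5

Answer: 5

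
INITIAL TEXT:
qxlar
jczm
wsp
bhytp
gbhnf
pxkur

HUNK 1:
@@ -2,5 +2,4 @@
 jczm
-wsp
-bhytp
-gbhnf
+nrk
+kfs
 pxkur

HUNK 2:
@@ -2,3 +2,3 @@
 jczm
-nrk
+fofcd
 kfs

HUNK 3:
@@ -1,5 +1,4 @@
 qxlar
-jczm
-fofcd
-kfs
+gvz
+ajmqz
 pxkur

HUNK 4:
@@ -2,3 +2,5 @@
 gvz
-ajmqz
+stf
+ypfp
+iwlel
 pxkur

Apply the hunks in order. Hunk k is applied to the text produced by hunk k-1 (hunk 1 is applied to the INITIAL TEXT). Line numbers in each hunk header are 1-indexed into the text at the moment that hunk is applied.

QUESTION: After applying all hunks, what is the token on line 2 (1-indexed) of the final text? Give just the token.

Hunk 1: at line 2 remove [wsp,bhytp,gbhnf] add [nrk,kfs] -> 5 lines: qxlar jczm nrk kfs pxkur
Hunk 2: at line 2 remove [nrk] add [fofcd] -> 5 lines: qxlar jczm fofcd kfs pxkur
Hunk 3: at line 1 remove [jczm,fofcd,kfs] add [gvz,ajmqz] -> 4 lines: qxlar gvz ajmqz pxkur
Hunk 4: at line 2 remove [ajmqz] add [stf,ypfp,iwlel] -> 6 lines: qxlar gvz stf ypfp iwlel pxkur
Final line 2: gvz

Answer: gvz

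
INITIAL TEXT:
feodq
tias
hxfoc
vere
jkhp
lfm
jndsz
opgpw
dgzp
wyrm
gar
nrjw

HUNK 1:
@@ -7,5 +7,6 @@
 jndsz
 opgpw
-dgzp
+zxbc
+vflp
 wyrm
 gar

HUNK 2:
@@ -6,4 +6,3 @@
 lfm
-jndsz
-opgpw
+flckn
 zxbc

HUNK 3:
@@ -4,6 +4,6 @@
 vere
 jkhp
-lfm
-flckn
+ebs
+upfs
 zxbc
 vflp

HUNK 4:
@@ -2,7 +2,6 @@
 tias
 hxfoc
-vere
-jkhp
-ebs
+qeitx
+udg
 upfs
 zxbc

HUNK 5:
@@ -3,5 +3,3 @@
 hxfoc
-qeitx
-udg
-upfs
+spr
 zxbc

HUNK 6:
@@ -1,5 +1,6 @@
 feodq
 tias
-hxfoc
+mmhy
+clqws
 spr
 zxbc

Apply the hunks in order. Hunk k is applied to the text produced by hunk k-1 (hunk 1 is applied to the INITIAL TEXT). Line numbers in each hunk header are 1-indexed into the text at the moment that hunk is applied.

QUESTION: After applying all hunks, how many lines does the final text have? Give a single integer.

Answer: 10

Derivation:
Hunk 1: at line 7 remove [dgzp] add [zxbc,vflp] -> 13 lines: feodq tias hxfoc vere jkhp lfm jndsz opgpw zxbc vflp wyrm gar nrjw
Hunk 2: at line 6 remove [jndsz,opgpw] add [flckn] -> 12 lines: feodq tias hxfoc vere jkhp lfm flckn zxbc vflp wyrm gar nrjw
Hunk 3: at line 4 remove [lfm,flckn] add [ebs,upfs] -> 12 lines: feodq tias hxfoc vere jkhp ebs upfs zxbc vflp wyrm gar nrjw
Hunk 4: at line 2 remove [vere,jkhp,ebs] add [qeitx,udg] -> 11 lines: feodq tias hxfoc qeitx udg upfs zxbc vflp wyrm gar nrjw
Hunk 5: at line 3 remove [qeitx,udg,upfs] add [spr] -> 9 lines: feodq tias hxfoc spr zxbc vflp wyrm gar nrjw
Hunk 6: at line 1 remove [hxfoc] add [mmhy,clqws] -> 10 lines: feodq tias mmhy clqws spr zxbc vflp wyrm gar nrjw
Final line count: 10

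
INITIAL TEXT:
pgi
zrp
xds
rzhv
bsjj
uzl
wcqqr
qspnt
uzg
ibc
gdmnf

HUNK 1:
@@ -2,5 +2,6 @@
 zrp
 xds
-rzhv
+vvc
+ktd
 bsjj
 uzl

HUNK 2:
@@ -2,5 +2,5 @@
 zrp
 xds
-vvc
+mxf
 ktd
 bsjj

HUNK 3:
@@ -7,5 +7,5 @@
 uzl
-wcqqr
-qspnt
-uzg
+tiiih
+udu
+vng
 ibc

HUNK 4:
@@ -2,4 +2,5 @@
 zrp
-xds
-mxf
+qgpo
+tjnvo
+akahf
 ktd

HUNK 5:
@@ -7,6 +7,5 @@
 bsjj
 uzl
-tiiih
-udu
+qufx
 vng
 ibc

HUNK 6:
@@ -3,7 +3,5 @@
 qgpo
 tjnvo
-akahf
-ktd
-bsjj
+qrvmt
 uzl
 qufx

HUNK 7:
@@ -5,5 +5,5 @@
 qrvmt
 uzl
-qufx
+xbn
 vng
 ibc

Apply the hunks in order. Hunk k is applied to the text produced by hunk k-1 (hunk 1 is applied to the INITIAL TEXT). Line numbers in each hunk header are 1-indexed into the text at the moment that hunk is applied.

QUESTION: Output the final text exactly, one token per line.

Hunk 1: at line 2 remove [rzhv] add [vvc,ktd] -> 12 lines: pgi zrp xds vvc ktd bsjj uzl wcqqr qspnt uzg ibc gdmnf
Hunk 2: at line 2 remove [vvc] add [mxf] -> 12 lines: pgi zrp xds mxf ktd bsjj uzl wcqqr qspnt uzg ibc gdmnf
Hunk 3: at line 7 remove [wcqqr,qspnt,uzg] add [tiiih,udu,vng] -> 12 lines: pgi zrp xds mxf ktd bsjj uzl tiiih udu vng ibc gdmnf
Hunk 4: at line 2 remove [xds,mxf] add [qgpo,tjnvo,akahf] -> 13 lines: pgi zrp qgpo tjnvo akahf ktd bsjj uzl tiiih udu vng ibc gdmnf
Hunk 5: at line 7 remove [tiiih,udu] add [qufx] -> 12 lines: pgi zrp qgpo tjnvo akahf ktd bsjj uzl qufx vng ibc gdmnf
Hunk 6: at line 3 remove [akahf,ktd,bsjj] add [qrvmt] -> 10 lines: pgi zrp qgpo tjnvo qrvmt uzl qufx vng ibc gdmnf
Hunk 7: at line 5 remove [qufx] add [xbn] -> 10 lines: pgi zrp qgpo tjnvo qrvmt uzl xbn vng ibc gdmnf

Answer: pgi
zrp
qgpo
tjnvo
qrvmt
uzl
xbn
vng
ibc
gdmnf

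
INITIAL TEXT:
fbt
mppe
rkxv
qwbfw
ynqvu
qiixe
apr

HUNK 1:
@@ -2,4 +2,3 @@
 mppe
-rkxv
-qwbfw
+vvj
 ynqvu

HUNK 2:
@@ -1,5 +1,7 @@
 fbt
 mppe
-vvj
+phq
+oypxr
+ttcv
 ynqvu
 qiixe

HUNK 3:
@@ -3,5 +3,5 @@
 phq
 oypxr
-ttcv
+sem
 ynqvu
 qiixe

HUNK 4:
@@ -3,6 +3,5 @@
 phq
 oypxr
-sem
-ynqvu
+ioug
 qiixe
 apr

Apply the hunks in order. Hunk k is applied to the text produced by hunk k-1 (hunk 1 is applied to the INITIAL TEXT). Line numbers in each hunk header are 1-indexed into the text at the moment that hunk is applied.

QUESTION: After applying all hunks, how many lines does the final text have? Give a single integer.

Answer: 7

Derivation:
Hunk 1: at line 2 remove [rkxv,qwbfw] add [vvj] -> 6 lines: fbt mppe vvj ynqvu qiixe apr
Hunk 2: at line 1 remove [vvj] add [phq,oypxr,ttcv] -> 8 lines: fbt mppe phq oypxr ttcv ynqvu qiixe apr
Hunk 3: at line 3 remove [ttcv] add [sem] -> 8 lines: fbt mppe phq oypxr sem ynqvu qiixe apr
Hunk 4: at line 3 remove [sem,ynqvu] add [ioug] -> 7 lines: fbt mppe phq oypxr ioug qiixe apr
Final line count: 7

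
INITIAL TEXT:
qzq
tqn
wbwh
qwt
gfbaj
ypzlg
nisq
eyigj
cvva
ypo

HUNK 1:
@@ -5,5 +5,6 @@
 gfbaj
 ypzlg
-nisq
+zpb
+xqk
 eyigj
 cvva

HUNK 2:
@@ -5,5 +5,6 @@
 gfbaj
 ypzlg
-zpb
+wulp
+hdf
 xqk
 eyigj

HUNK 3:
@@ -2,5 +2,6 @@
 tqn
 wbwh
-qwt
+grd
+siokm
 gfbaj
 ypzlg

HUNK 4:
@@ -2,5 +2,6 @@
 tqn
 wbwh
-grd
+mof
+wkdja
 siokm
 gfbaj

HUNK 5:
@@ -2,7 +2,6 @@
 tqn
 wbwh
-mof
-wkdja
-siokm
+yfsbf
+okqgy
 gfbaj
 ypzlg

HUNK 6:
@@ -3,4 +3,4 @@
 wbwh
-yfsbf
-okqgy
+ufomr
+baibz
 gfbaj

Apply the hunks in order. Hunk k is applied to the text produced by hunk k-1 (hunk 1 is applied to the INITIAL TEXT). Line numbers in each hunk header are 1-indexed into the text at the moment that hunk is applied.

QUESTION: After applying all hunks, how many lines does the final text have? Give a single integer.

Answer: 13

Derivation:
Hunk 1: at line 5 remove [nisq] add [zpb,xqk] -> 11 lines: qzq tqn wbwh qwt gfbaj ypzlg zpb xqk eyigj cvva ypo
Hunk 2: at line 5 remove [zpb] add [wulp,hdf] -> 12 lines: qzq tqn wbwh qwt gfbaj ypzlg wulp hdf xqk eyigj cvva ypo
Hunk 3: at line 2 remove [qwt] add [grd,siokm] -> 13 lines: qzq tqn wbwh grd siokm gfbaj ypzlg wulp hdf xqk eyigj cvva ypo
Hunk 4: at line 2 remove [grd] add [mof,wkdja] -> 14 lines: qzq tqn wbwh mof wkdja siokm gfbaj ypzlg wulp hdf xqk eyigj cvva ypo
Hunk 5: at line 2 remove [mof,wkdja,siokm] add [yfsbf,okqgy] -> 13 lines: qzq tqn wbwh yfsbf okqgy gfbaj ypzlg wulp hdf xqk eyigj cvva ypo
Hunk 6: at line 3 remove [yfsbf,okqgy] add [ufomr,baibz] -> 13 lines: qzq tqn wbwh ufomr baibz gfbaj ypzlg wulp hdf xqk eyigj cvva ypo
Final line count: 13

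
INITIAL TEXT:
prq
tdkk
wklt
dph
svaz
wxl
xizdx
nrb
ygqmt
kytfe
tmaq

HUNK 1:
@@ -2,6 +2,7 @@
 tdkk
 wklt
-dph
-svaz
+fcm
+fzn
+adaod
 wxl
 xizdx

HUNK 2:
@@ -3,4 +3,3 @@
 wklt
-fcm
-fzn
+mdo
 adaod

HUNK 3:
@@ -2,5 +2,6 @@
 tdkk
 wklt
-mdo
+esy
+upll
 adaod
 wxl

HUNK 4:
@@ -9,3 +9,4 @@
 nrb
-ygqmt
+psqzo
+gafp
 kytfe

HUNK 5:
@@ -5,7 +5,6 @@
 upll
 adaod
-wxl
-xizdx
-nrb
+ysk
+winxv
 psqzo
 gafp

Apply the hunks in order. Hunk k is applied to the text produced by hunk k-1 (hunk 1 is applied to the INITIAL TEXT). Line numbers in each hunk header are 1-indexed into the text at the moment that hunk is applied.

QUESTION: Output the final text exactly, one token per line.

Answer: prq
tdkk
wklt
esy
upll
adaod
ysk
winxv
psqzo
gafp
kytfe
tmaq

Derivation:
Hunk 1: at line 2 remove [dph,svaz] add [fcm,fzn,adaod] -> 12 lines: prq tdkk wklt fcm fzn adaod wxl xizdx nrb ygqmt kytfe tmaq
Hunk 2: at line 3 remove [fcm,fzn] add [mdo] -> 11 lines: prq tdkk wklt mdo adaod wxl xizdx nrb ygqmt kytfe tmaq
Hunk 3: at line 2 remove [mdo] add [esy,upll] -> 12 lines: prq tdkk wklt esy upll adaod wxl xizdx nrb ygqmt kytfe tmaq
Hunk 4: at line 9 remove [ygqmt] add [psqzo,gafp] -> 13 lines: prq tdkk wklt esy upll adaod wxl xizdx nrb psqzo gafp kytfe tmaq
Hunk 5: at line 5 remove [wxl,xizdx,nrb] add [ysk,winxv] -> 12 lines: prq tdkk wklt esy upll adaod ysk winxv psqzo gafp kytfe tmaq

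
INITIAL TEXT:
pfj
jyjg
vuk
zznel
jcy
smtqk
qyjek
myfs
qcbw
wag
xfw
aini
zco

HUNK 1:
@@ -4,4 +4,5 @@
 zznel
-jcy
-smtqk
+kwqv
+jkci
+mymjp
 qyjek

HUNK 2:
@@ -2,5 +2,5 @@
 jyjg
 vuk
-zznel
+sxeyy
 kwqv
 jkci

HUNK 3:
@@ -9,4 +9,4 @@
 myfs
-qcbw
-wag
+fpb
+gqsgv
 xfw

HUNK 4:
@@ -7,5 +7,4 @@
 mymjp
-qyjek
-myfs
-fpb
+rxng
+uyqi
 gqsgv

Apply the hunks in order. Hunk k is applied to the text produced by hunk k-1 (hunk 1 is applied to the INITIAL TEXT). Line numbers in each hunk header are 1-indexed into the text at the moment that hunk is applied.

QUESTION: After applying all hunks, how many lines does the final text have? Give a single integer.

Hunk 1: at line 4 remove [jcy,smtqk] add [kwqv,jkci,mymjp] -> 14 lines: pfj jyjg vuk zznel kwqv jkci mymjp qyjek myfs qcbw wag xfw aini zco
Hunk 2: at line 2 remove [zznel] add [sxeyy] -> 14 lines: pfj jyjg vuk sxeyy kwqv jkci mymjp qyjek myfs qcbw wag xfw aini zco
Hunk 3: at line 9 remove [qcbw,wag] add [fpb,gqsgv] -> 14 lines: pfj jyjg vuk sxeyy kwqv jkci mymjp qyjek myfs fpb gqsgv xfw aini zco
Hunk 4: at line 7 remove [qyjek,myfs,fpb] add [rxng,uyqi] -> 13 lines: pfj jyjg vuk sxeyy kwqv jkci mymjp rxng uyqi gqsgv xfw aini zco
Final line count: 13

Answer: 13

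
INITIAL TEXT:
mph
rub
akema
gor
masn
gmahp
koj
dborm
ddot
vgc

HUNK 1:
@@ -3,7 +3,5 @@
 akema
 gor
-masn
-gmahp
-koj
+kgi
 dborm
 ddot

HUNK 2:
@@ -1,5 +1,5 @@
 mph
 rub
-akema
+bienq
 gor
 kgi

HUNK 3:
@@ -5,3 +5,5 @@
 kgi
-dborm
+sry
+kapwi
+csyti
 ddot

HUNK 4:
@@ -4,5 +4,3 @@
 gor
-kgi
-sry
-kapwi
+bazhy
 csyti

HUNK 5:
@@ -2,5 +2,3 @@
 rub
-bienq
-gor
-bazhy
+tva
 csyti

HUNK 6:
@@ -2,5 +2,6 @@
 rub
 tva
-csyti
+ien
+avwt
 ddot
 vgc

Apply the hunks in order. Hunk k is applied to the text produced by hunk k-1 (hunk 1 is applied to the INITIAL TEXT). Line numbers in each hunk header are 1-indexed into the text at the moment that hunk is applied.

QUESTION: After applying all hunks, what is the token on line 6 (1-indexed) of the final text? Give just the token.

Hunk 1: at line 3 remove [masn,gmahp,koj] add [kgi] -> 8 lines: mph rub akema gor kgi dborm ddot vgc
Hunk 2: at line 1 remove [akema] add [bienq] -> 8 lines: mph rub bienq gor kgi dborm ddot vgc
Hunk 3: at line 5 remove [dborm] add [sry,kapwi,csyti] -> 10 lines: mph rub bienq gor kgi sry kapwi csyti ddot vgc
Hunk 4: at line 4 remove [kgi,sry,kapwi] add [bazhy] -> 8 lines: mph rub bienq gor bazhy csyti ddot vgc
Hunk 5: at line 2 remove [bienq,gor,bazhy] add [tva] -> 6 lines: mph rub tva csyti ddot vgc
Hunk 6: at line 2 remove [csyti] add [ien,avwt] -> 7 lines: mph rub tva ien avwt ddot vgc
Final line 6: ddot

Answer: ddot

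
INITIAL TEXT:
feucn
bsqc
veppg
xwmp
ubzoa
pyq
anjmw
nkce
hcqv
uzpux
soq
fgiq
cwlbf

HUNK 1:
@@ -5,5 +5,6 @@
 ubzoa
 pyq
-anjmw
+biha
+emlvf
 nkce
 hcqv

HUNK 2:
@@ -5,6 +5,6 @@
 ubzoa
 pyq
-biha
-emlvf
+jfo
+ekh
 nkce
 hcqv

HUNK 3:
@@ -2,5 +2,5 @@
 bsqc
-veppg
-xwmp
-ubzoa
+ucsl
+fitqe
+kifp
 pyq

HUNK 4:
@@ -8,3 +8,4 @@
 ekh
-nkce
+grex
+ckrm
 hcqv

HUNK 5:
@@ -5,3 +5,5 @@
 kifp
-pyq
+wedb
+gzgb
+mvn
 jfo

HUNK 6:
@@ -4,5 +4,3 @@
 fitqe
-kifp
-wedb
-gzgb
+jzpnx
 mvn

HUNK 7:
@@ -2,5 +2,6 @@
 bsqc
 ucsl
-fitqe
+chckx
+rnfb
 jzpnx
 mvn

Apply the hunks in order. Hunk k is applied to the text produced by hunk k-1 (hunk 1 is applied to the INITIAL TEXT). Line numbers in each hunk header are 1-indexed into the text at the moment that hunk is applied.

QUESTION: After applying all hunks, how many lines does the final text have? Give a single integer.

Answer: 16

Derivation:
Hunk 1: at line 5 remove [anjmw] add [biha,emlvf] -> 14 lines: feucn bsqc veppg xwmp ubzoa pyq biha emlvf nkce hcqv uzpux soq fgiq cwlbf
Hunk 2: at line 5 remove [biha,emlvf] add [jfo,ekh] -> 14 lines: feucn bsqc veppg xwmp ubzoa pyq jfo ekh nkce hcqv uzpux soq fgiq cwlbf
Hunk 3: at line 2 remove [veppg,xwmp,ubzoa] add [ucsl,fitqe,kifp] -> 14 lines: feucn bsqc ucsl fitqe kifp pyq jfo ekh nkce hcqv uzpux soq fgiq cwlbf
Hunk 4: at line 8 remove [nkce] add [grex,ckrm] -> 15 lines: feucn bsqc ucsl fitqe kifp pyq jfo ekh grex ckrm hcqv uzpux soq fgiq cwlbf
Hunk 5: at line 5 remove [pyq] add [wedb,gzgb,mvn] -> 17 lines: feucn bsqc ucsl fitqe kifp wedb gzgb mvn jfo ekh grex ckrm hcqv uzpux soq fgiq cwlbf
Hunk 6: at line 4 remove [kifp,wedb,gzgb] add [jzpnx] -> 15 lines: feucn bsqc ucsl fitqe jzpnx mvn jfo ekh grex ckrm hcqv uzpux soq fgiq cwlbf
Hunk 7: at line 2 remove [fitqe] add [chckx,rnfb] -> 16 lines: feucn bsqc ucsl chckx rnfb jzpnx mvn jfo ekh grex ckrm hcqv uzpux soq fgiq cwlbf
Final line count: 16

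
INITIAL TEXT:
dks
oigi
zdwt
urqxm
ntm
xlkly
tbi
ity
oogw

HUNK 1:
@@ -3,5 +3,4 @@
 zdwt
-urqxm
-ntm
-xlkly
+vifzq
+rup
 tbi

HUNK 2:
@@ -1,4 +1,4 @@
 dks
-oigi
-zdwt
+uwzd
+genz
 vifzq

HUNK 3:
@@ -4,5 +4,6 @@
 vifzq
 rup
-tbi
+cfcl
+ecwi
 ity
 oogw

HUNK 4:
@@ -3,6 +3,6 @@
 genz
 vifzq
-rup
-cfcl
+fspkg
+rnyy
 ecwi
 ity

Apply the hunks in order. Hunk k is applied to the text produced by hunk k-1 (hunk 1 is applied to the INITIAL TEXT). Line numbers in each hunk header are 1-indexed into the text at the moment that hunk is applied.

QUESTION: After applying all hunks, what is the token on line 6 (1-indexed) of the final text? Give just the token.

Answer: rnyy

Derivation:
Hunk 1: at line 3 remove [urqxm,ntm,xlkly] add [vifzq,rup] -> 8 lines: dks oigi zdwt vifzq rup tbi ity oogw
Hunk 2: at line 1 remove [oigi,zdwt] add [uwzd,genz] -> 8 lines: dks uwzd genz vifzq rup tbi ity oogw
Hunk 3: at line 4 remove [tbi] add [cfcl,ecwi] -> 9 lines: dks uwzd genz vifzq rup cfcl ecwi ity oogw
Hunk 4: at line 3 remove [rup,cfcl] add [fspkg,rnyy] -> 9 lines: dks uwzd genz vifzq fspkg rnyy ecwi ity oogw
Final line 6: rnyy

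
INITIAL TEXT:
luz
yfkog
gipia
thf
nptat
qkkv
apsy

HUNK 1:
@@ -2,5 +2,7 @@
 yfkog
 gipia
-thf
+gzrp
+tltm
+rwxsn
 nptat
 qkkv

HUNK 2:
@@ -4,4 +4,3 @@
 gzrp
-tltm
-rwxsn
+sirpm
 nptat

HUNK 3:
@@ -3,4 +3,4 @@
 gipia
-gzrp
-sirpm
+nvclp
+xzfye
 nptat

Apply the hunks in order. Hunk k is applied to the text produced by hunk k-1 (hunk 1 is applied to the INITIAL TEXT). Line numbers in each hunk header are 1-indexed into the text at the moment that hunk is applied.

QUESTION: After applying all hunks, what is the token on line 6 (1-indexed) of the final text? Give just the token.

Hunk 1: at line 2 remove [thf] add [gzrp,tltm,rwxsn] -> 9 lines: luz yfkog gipia gzrp tltm rwxsn nptat qkkv apsy
Hunk 2: at line 4 remove [tltm,rwxsn] add [sirpm] -> 8 lines: luz yfkog gipia gzrp sirpm nptat qkkv apsy
Hunk 3: at line 3 remove [gzrp,sirpm] add [nvclp,xzfye] -> 8 lines: luz yfkog gipia nvclp xzfye nptat qkkv apsy
Final line 6: nptat

Answer: nptat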